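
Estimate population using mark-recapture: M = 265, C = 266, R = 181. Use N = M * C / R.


N = M * C / R = 265 * 266 / 181 = 70490 / 181 = 389.45 ≈ 389

389 individuals


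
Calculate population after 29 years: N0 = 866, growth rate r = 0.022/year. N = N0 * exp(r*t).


r*t = 0.022 * 29 = 0.638
exp(0.638) = 1.89269
N = 866 * 1.89269 = 1639.07 ≈ 1639

1639


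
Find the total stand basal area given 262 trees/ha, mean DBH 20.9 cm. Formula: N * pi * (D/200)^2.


(D/200)^2 = (20.9/200)^2 = 0.1045^2 = 0.01092025
Individual BA = 3.141593 * 0.01092025 = 0.0343070 m^2
Stand BA = 262 * 0.0343070 = 8.98843 ≈ 8.99 m^2/ha

8.99 m^2/ha


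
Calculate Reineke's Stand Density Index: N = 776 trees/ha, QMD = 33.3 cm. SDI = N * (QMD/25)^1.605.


QMD/25 = 33.3/25 = 1.332
(1.332)^1.605 = exp(1.605 * ln(1.332)) = exp(1.605 * 0.286682) = exp(0.460125) = 1.58427
SDI = 776 * 1.58427 = 1229.39 ≈ 1229

1229


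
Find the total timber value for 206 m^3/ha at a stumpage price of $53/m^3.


Value = 206 * 53 = $10918/ha

$10918/ha


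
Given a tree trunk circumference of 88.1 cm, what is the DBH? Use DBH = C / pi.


DBH = C / pi = 88.1 / 3.141593 = 28.0431 ≈ 28.04 cm

28.04 cm


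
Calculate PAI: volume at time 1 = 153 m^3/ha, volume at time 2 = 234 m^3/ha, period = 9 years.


PAI = (V2 - V1) / period = (234 - 153) / 9 = 81 / 9 = 9.00 m^3/ha/yr

9.00 m^3/ha/yr


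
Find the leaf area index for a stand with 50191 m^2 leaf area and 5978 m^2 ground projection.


LAI = 50191 / 5978 = 8.3960 ≈ 8.40

8.40


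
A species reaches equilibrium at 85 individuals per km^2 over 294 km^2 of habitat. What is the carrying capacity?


K = 85 * 294 = 24990 individuals

24990 individuals


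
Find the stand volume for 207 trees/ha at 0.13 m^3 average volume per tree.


V_stand = 207 * 0.13 = 26.91 ≈ 26.9 m^3/ha

26.9 m^3/ha


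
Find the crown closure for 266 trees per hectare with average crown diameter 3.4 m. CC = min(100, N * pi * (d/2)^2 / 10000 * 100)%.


(d/2)^2 = (3.4/2)^2 = 1.7^2 = 2.89
Crown area = 3.141593 * 2.89 = 9.07920 m^2
N * area / 10000 * 100 = 266 * 9.07920 / 10000 * 100 = 24.1507
CC = min(100, 24.1507) = 24.1507 ≈ 24.2%

24.2%


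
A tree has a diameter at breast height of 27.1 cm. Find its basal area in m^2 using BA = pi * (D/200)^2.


D/200 = 27.1/200 = 0.1355 m
(D/200)^2 = 0.1355^2 = 0.01836025
BA = 3.141593 * 0.01836025 = 0.0576804 ≈ 0.0577 m^2

0.0577 m^2


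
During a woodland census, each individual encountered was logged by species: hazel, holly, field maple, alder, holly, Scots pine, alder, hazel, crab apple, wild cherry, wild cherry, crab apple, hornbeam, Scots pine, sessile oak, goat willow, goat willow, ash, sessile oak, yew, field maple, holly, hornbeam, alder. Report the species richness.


Total individuals logged = 24
Distinct species (count of individuals): hazel (2), holly (3), field maple (2), alder (3), Scots pine (2), crab apple (2), wild cherry (2), hornbeam (2), sessile oak (2), goat willow (2), ash (1), yew (1)
Species richness = number of distinct species = 12

12


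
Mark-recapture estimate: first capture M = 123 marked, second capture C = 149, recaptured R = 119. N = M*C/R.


N = M * C / R = 123 * 149 / 119 = 18327 / 119 = 154.01 ≈ 154

154 individuals


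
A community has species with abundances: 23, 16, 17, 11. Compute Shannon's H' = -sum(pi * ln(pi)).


Total N = 23 + 16 + 17 + 11 = 67
Per-species terms:
  p = 23/67 = 0.343284; ln(p) = -1.069197; p*ln(p) = 0.343284 * (-1.069197) = -0.367038
  p = 16/67 = 0.238806; ln(p) = -1.432104; p*ln(p) = 0.238806 * (-1.432104) = -0.341995
  p = 17/67 = 0.253731; ln(p) = -1.371481; p*ln(p) = 0.253731 * (-1.371481) = -0.347987
  p = 11/67 = 0.164179; ln(p) = -1.806798; p*ln(p) = 0.164179 * (-1.806798) = -0.296638
sum(p*ln(p)) = (-0.367038) + (-0.341995) + (-0.347987) + (-0.296638) = -1.353658
H' = -(-1.353658) = 1.353658 ≈ 1.3537

1.3537


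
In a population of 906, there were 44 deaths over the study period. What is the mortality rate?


Mortality rate = 44 / 906 = 0.048565 ≈ 0.0486

0.0486


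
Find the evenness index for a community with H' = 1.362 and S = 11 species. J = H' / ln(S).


ln(11) = 2.39790
J = H' / ln(S) = 1.362 / 2.39790 = 0.567997 ≈ 0.5680

0.5680


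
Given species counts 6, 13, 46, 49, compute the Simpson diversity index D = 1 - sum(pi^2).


Total N = 6 + 13 + 46 + 49 = 114
Per-species terms:
  p = 6/114 = 0.052632; p^2 = 0.052632^2 = 0.002770
  p = 13/114 = 0.114035; p^2 = 0.114035^2 = 0.013004
  p = 46/114 = 0.403509; p^2 = 0.403509^2 = 0.162820
  p = 49/114 = 0.429825; p^2 = 0.429825^2 = 0.184750
sum(p^2) = 0.002770 + 0.013004 + 0.162820 + 0.184750 = 0.363344
D = 1 - 0.363344 = 0.636656 ≈ 0.6367

0.6367


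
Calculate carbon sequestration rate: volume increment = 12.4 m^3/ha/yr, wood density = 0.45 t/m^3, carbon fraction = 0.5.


C = 12.4 * 0.45 * 0.5 = 2.79 t C/ha/yr

2.79 t C/ha/yr


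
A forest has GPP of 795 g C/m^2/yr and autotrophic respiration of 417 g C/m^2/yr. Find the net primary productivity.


NPP = GPP - Ra = 795 - 417 = 378 g C/m^2/yr

378 g C/m^2/yr


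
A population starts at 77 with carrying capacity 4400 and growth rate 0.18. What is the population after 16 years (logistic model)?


(K - N0)/N0 = (4400 - 77)/77 = 4323/77 = 56.1429
r*t = 0.18 * 16 = 2.88; exp(-2.88) = 0.0561348
56.1429 * 0.0561348 = 3.15157
1 + 3.15157 = 4.15157
N = 4400 / 4.15157 = 1059.84 ≈ 1060

1060


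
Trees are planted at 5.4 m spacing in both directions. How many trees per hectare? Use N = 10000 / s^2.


N = 10000 / 5.4^2 = 10000 / 29.16 = 342.936 ≈ 343 trees/ha

343 trees/ha


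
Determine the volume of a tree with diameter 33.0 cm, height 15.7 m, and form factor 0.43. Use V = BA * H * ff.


(D/200)^2 = (33.0/200)^2 = 0.165^2 = 0.027225
BA = 3.141593 * 0.027225 = 0.0855299 m^2
V = 0.0855299 * 15.7 * 0.43 = 0.577412 ≈ 0.577 m^3

0.577 m^3


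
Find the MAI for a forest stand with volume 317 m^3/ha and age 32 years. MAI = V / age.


MAI = 317 / 32 = 9.9063 ≈ 9.91 m^3/ha/yr

9.91 m^3/ha/yr


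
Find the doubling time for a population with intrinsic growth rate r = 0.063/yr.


td = ln(2) / 0.063 = 0.693147 / 0.063 = 11.0023 ≈ 11.0 years

11.0 years


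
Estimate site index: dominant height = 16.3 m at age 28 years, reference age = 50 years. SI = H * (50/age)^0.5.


50/28 = 1.78571
(1.78571)^0.5 = 1.33630
SI = 16.3 * 1.33630 = 21.7817 ≈ 21.8 m

21.8 m


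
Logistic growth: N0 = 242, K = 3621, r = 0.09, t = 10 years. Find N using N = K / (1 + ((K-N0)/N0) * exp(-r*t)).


(K - N0)/N0 = (3621 - 242)/242 = 3379/242 = 13.9628
r*t = 0.09 * 10 = 0.9; exp(-0.9) = 0.406570
13.9628 * 0.406570 = 5.67686
1 + 5.67686 = 6.67686
N = 3621 / 6.67686 = 542.321 ≈ 542

542


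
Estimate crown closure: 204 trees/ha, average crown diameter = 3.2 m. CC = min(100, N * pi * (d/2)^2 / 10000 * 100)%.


(d/2)^2 = (3.2/2)^2 = 1.6^2 = 2.56
Crown area = 3.141593 * 2.56 = 8.04248 m^2
N * area / 10000 * 100 = 204 * 8.04248 / 10000 * 100 = 16.4067
CC = min(100, 16.4067) = 16.4067 ≈ 16.4%

16.4%


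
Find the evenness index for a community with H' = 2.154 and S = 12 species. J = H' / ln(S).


ln(12) = 2.48491
J = H' / ln(S) = 2.154 / 2.48491 = 0.866832 ≈ 0.8668

0.8668


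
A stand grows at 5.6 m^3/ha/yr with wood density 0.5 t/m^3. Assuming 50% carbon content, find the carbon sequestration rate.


C = 5.6 * 0.5 * 0.5 = 1.40 t C/ha/yr

1.40 t C/ha/yr


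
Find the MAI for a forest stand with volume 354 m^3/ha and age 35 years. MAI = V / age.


MAI = 354 / 35 = 10.1143 ≈ 10.11 m^3/ha/yr

10.11 m^3/ha/yr


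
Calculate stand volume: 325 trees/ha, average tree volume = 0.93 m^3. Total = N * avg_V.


V_stand = 325 * 0.93 = 302.25 ≈ 302.3 m^3/ha

302.3 m^3/ha


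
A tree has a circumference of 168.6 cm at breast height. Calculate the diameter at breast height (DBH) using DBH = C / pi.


DBH = C / pi = 168.6 / 3.141593 = 53.6670 ≈ 53.67 cm

53.67 cm


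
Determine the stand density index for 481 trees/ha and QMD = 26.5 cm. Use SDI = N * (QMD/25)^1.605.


QMD/25 = 26.5/25 = 1.06
(1.06)^1.605 = exp(1.605 * ln(1.06)) = exp(1.605 * 0.0582689) = exp(0.0935216) = 1.09803
SDI = 481 * 1.09803 = 528.152 ≈ 528

528


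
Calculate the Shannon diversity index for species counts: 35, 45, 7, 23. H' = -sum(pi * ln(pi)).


Total N = 35 + 45 + 7 + 23 = 110
Per-species terms:
  p = 35/110 = 0.318182; ln(p) = -1.145132; p*ln(p) = 0.318182 * (-1.145132) = -0.364360
  p = 45/110 = 0.409091; ln(p) = -0.893818; p*ln(p) = 0.409091 * (-0.893818) = -0.365653
  p = 7/110 = 0.063636; ln(p) = -2.754576; p*ln(p) = 0.063636 * (-2.754576) = -0.175290
  p = 23/110 = 0.209091; ln(p) = -1.564986; p*ln(p) = 0.209091 * (-1.564986) = -0.327224
sum(p*ln(p)) = (-0.364360) + (-0.365653) + (-0.175290) + (-0.327224) = -1.232527
H' = -(-1.232527) = 1.232527 ≈ 1.2325

1.2325


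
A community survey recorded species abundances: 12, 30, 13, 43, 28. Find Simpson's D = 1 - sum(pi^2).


Total N = 12 + 30 + 13 + 43 + 28 = 126
Per-species terms:
  p = 12/126 = 0.095238; p^2 = 0.095238^2 = 0.009070
  p = 30/126 = 0.238095; p^2 = 0.238095^2 = 0.056689
  p = 13/126 = 0.103175; p^2 = 0.103175^2 = 0.010645
  p = 43/126 = 0.341270; p^2 = 0.341270^2 = 0.116465
  p = 28/126 = 0.222222; p^2 = 0.222222^2 = 0.049383
sum(p^2) = 0.009070 + 0.056689 + 0.010645 + 0.116465 + 0.049383 = 0.242252
D = 1 - 0.242252 = 0.757748 ≈ 0.7577

0.7577


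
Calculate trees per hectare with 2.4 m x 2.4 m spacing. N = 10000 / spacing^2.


N = 10000 / 2.4^2 = 10000 / 5.76 = 1736.11 ≈ 1736 trees/ha

1736 trees/ha


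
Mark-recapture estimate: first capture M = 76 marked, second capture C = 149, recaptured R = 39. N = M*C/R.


N = M * C / R = 76 * 149 / 39 = 11324 / 39 = 290.36 ≈ 290

290 individuals


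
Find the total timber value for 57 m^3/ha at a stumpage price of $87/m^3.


Value = 57 * 87 = $4959/ha

$4959/ha


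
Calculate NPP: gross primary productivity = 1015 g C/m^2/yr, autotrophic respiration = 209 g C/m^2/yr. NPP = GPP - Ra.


NPP = GPP - Ra = 1015 - 209 = 806 g C/m^2/yr

806 g C/m^2/yr


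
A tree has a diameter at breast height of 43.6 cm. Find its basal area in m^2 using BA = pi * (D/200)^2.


D/200 = 43.6/200 = 0.218 m
(D/200)^2 = 0.218^2 = 0.047524
BA = 3.141593 * 0.047524 = 0.149301 ≈ 0.1493 m^2

0.1493 m^2


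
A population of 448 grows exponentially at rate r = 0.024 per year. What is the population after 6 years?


r*t = 0.024 * 6 = 0.144
exp(0.144) = 1.15488
N = 448 * 1.15488 = 517.386 ≈ 517

517


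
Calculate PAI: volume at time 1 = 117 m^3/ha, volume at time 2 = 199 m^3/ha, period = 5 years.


PAI = (V2 - V1) / period = (199 - 117) / 5 = 82 / 5 = 16.40 m^3/ha/yr

16.40 m^3/ha/yr


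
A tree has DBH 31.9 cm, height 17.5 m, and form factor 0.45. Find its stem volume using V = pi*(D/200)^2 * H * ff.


(D/200)^2 = (31.9/200)^2 = 0.1595^2 = 0.02544025
BA = 3.141593 * 0.02544025 = 0.0799229 m^2
V = 0.0799229 * 17.5 * 0.45 = 0.629393 ≈ 0.629 m^3

0.629 m^3


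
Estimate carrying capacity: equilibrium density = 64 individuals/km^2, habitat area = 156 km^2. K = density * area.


K = 64 * 156 = 9984 individuals

9984 individuals


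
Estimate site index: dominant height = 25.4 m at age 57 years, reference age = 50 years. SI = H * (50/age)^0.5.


50/57 = 0.877193
(0.877193)^0.5 = 0.936586
SI = 25.4 * 0.936586 = 23.7893 ≈ 23.8 m

23.8 m


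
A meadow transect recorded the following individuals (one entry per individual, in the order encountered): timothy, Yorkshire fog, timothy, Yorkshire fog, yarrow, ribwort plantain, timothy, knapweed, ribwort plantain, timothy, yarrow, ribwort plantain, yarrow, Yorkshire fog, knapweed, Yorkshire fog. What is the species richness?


Total individuals logged = 16
Distinct species (count of individuals): timothy (4), Yorkshire fog (4), yarrow (3), ribwort plantain (3), knapweed (2)
Species richness = number of distinct species = 5

5


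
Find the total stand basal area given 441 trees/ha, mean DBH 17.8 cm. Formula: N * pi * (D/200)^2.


(D/200)^2 = (17.8/200)^2 = 0.089^2 = 0.007921
Individual BA = 3.141593 * 0.007921 = 0.0248846 m^2
Stand BA = 441 * 0.0248846 = 10.9741 ≈ 10.97 m^2/ha

10.97 m^2/ha


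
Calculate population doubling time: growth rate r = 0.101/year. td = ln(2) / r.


td = ln(2) / 0.101 = 0.693147 / 0.101 = 6.86284 ≈ 6.9 years

6.9 years


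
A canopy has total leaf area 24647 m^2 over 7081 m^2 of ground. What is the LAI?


LAI = 24647 / 7081 = 3.4807 ≈ 3.48

3.48


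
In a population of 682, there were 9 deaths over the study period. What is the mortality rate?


Mortality rate = 9 / 682 = 0.013196 ≈ 0.0132

0.0132


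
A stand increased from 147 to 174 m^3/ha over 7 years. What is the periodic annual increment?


PAI = (V2 - V1) / period = (174 - 147) / 7 = 27 / 7 = 3.8571 ≈ 3.86 m^3/ha/yr

3.86 m^3/ha/yr


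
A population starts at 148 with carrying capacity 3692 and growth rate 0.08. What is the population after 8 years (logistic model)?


(K - N0)/N0 = (3692 - 148)/148 = 3544/148 = 23.9459
r*t = 0.08 * 8 = 0.64; exp(-0.64) = 0.527292
23.9459 * 0.527292 = 12.6265
1 + 12.6265 = 13.6265
N = 3692 / 13.6265 = 270.943 ≈ 271

271


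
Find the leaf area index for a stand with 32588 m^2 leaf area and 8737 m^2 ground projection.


LAI = 32588 / 8737 = 3.7299 ≈ 3.73

3.73


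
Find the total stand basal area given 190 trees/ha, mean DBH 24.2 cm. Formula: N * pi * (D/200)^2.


(D/200)^2 = (24.2/200)^2 = 0.121^2 = 0.014641
Individual BA = 3.141593 * 0.014641 = 0.0459961 m^2
Stand BA = 190 * 0.0459961 = 8.73926 ≈ 8.74 m^2/ha

8.74 m^2/ha


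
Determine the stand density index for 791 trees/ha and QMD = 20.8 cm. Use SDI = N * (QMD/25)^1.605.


QMD/25 = 20.8/25 = 0.832
(0.832)^1.605 = exp(1.605 * ln(0.832)) = exp(1.605 * (-0.183923)) = exp(-0.295196) = 0.744386
SDI = 791 * 0.744386 = 588.809 ≈ 589

589


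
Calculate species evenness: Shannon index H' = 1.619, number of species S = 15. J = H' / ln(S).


ln(15) = 2.70805
J = H' / ln(S) = 1.619 / 2.70805 = 0.597847 ≈ 0.5978

0.5978


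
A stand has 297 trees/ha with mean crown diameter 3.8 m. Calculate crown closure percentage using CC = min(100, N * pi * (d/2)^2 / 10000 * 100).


(d/2)^2 = (3.8/2)^2 = 1.9^2 = 3.61
Crown area = 3.141593 * 3.61 = 11.3412 m^2
N * area / 10000 * 100 = 297 * 11.3412 / 10000 * 100 = 33.6834
CC = min(100, 33.6834) = 33.6834 ≈ 33.7%

33.7%


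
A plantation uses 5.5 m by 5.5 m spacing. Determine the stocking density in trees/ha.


N = 10000 / 5.5^2 = 10000 / 30.25 = 330.579 ≈ 331 trees/ha

331 trees/ha


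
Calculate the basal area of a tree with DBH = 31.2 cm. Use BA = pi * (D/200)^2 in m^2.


D/200 = 31.2/200 = 0.156 m
(D/200)^2 = 0.156^2 = 0.024336
BA = 3.141593 * 0.024336 = 0.0764538 ≈ 0.0765 m^2

0.0765 m^2


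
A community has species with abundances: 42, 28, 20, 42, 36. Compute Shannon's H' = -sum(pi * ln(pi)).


Total N = 42 + 28 + 20 + 42 + 36 = 168
Per-species terms:
  p = 42/168 = 0.250000; ln(p) = -1.386294; p*ln(p) = 0.250000 * (-1.386294) = -0.346574
  p = 28/168 = 0.166667; ln(p) = -1.791757; p*ln(p) = 0.166667 * (-1.791757) = -0.298627
  p = 20/168 = 0.119048; ln(p) = -2.128229; p*ln(p) = 0.119048 * (-2.128229) = -0.253361
  p = 42/168 = 0.250000; ln(p) = -1.386294; p*ln(p) = 0.250000 * (-1.386294) = -0.346574
  p = 36/168 = 0.214286; ln(p) = -1.540444; p*ln(p) = 0.214286 * (-1.540444) = -0.330096
sum(p*ln(p)) = (-0.346574) + (-0.298627) + (-0.253361) + (-0.346574) + (-0.330096) = -1.575232
H' = -(-1.575232) = 1.575232 ≈ 1.5752

1.5752


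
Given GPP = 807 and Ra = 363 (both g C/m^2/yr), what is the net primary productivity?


NPP = GPP - Ra = 807 - 363 = 444 g C/m^2/yr

444 g C/m^2/yr


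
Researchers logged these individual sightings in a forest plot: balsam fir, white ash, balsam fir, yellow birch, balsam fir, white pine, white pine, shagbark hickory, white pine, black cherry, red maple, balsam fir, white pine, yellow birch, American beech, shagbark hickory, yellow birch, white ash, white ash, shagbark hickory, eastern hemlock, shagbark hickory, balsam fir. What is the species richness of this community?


Total individuals logged = 23
Distinct species (count of individuals): balsam fir (5), white ash (3), yellow birch (3), white pine (4), shagbark hickory (4), black cherry (1), red maple (1), American beech (1), eastern hemlock (1)
Species richness = number of distinct species = 9

9


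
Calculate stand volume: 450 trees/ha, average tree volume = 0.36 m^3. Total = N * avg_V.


V_stand = 450 * 0.36 = 162.0 m^3/ha

162.0 m^3/ha


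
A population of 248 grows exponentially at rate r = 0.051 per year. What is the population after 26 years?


r*t = 0.051 * 26 = 1.326
exp(1.326) = 3.76595
N = 248 * 3.76595 = 933.956 ≈ 934

934


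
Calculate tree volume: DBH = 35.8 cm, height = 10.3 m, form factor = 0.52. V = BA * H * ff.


(D/200)^2 = (35.8/200)^2 = 0.179^2 = 0.032041
BA = 3.141593 * 0.032041 = 0.100660 m^2
V = 0.100660 * 10.3 * 0.52 = 0.539135 ≈ 0.539 m^3

0.539 m^3


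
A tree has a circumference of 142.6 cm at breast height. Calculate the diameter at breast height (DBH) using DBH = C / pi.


DBH = C / pi = 142.6 / 3.141593 = 45.3910 ≈ 45.39 cm

45.39 cm


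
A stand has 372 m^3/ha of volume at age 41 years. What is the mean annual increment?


MAI = 372 / 41 = 9.0732 ≈ 9.07 m^3/ha/yr

9.07 m^3/ha/yr


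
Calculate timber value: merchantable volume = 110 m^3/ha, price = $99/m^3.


Value = 110 * 99 = $10890/ha

$10890/ha


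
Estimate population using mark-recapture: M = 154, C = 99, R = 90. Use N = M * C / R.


N = M * C / R = 154 * 99 / 90 = 15246 / 90 = 169.40 ≈ 169

169 individuals


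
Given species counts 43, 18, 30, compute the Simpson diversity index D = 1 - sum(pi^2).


Total N = 43 + 18 + 30 = 91
Per-species terms:
  p = 43/91 = 0.472527; p^2 = 0.472527^2 = 0.223282
  p = 18/91 = 0.197802; p^2 = 0.197802^2 = 0.039126
  p = 30/91 = 0.329670; p^2 = 0.329670^2 = 0.108682
sum(p^2) = 0.223282 + 0.039126 + 0.108682 = 0.371090
D = 1 - 0.371090 = 0.628910 ≈ 0.6289

0.6289


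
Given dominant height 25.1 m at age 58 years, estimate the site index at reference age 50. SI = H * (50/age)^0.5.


50/58 = 0.862069
(0.862069)^0.5 = 0.928477
SI = 25.1 * 0.928477 = 23.3048 ≈ 23.3 m

23.3 m


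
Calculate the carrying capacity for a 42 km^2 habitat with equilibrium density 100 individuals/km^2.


K = 100 * 42 = 4200 individuals

4200 individuals


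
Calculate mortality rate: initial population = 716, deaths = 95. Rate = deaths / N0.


Mortality rate = 95 / 716 = 0.132682 ≈ 0.1327

0.1327


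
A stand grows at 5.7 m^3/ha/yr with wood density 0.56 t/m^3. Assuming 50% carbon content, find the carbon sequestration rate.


C = 5.7 * 0.56 * 0.5 = 1.596 ≈ 1.60 t C/ha/yr

1.60 t C/ha/yr


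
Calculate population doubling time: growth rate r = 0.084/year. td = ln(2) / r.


td = ln(2) / 0.084 = 0.693147 / 0.084 = 8.25175 ≈ 8.3 years

8.3 years


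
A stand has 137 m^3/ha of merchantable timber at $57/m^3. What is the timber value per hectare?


Value = 137 * 57 = $7809/ha

$7809/ha


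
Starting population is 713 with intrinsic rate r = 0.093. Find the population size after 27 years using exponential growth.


r*t = 0.093 * 27 = 2.511
exp(2.511) = 12.3172
N = 713 * 12.3172 = 8782.16 ≈ 8782

8782


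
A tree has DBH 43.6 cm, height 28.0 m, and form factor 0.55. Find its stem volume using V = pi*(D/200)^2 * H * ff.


(D/200)^2 = (43.6/200)^2 = 0.218^2 = 0.047524
BA = 3.141593 * 0.047524 = 0.149301 m^2
V = 0.149301 * 28.0 * 0.55 = 2.29924 ≈ 2.299 m^3

2.299 m^3


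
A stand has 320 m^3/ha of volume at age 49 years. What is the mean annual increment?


MAI = 320 / 49 = 6.5306 ≈ 6.53 m^3/ha/yr

6.53 m^3/ha/yr


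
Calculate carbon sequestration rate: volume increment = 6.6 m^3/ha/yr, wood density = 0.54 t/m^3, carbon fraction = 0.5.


C = 6.6 * 0.54 * 0.5 = 1.782 ≈ 1.78 t C/ha/yr

1.78 t C/ha/yr


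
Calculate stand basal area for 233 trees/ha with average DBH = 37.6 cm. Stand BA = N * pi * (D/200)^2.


(D/200)^2 = (37.6/200)^2 = 0.188^2 = 0.035344
Individual BA = 3.141593 * 0.035344 = 0.111036 m^2
Stand BA = 233 * 0.111036 = 25.8714 ≈ 25.87 m^2/ha

25.87 m^2/ha


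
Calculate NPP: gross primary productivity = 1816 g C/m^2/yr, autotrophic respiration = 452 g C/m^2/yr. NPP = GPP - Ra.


NPP = GPP - Ra = 1816 - 452 = 1364 g C/m^2/yr

1364 g C/m^2/yr


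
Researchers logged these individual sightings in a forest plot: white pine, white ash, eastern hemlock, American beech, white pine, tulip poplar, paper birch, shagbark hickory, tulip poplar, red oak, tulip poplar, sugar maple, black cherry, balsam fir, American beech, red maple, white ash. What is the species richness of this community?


Total individuals logged = 17
Distinct species (count of individuals): white pine (2), white ash (2), eastern hemlock (1), American beech (2), tulip poplar (3), paper birch (1), shagbark hickory (1), red oak (1), sugar maple (1), black cherry (1), balsam fir (1), red maple (1)
Species richness = number of distinct species = 12

12


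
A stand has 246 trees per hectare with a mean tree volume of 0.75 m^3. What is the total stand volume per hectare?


V_stand = 246 * 0.75 = 184.5 m^3/ha

184.5 m^3/ha


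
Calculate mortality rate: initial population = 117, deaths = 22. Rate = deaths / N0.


Mortality rate = 22 / 117 = 0.188034 ≈ 0.1880

0.1880


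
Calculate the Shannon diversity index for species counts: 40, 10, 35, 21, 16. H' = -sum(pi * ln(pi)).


Total N = 40 + 10 + 35 + 21 + 16 = 122
Per-species terms:
  p = 40/122 = 0.327869; ln(p) = -1.115141; p*ln(p) = 0.327869 * (-1.115141) = -0.365620
  p = 10/122 = 0.081967; ln(p) = -2.501439; p*ln(p) = 0.081967 * (-2.501439) = -0.205035
  p = 35/122 = 0.286885; ln(p) = -1.248674; p*ln(p) = 0.286885 * (-1.248674) = -0.358226
  p = 21/122 = 0.172131; ln(p) = -1.759499; p*ln(p) = 0.172131 * (-1.759499) = -0.302864
  p = 16/122 = 0.131148; ln(p) = -2.031429; p*ln(p) = 0.131148 * (-2.031429) = -0.266418
sum(p*ln(p)) = (-0.365620) + (-0.205035) + (-0.358226) + (-0.302864) + (-0.266418) = -1.498163
H' = -(-1.498163) = 1.498163 ≈ 1.4982

1.4982


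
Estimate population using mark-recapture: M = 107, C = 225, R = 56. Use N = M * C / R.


N = M * C / R = 107 * 225 / 56 = 24075 / 56 = 429.91 ≈ 430

430 individuals


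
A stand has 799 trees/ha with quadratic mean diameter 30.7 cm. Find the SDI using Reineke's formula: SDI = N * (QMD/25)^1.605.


QMD/25 = 30.7/25 = 1.228
(1.228)^1.605 = exp(1.605 * ln(1.228)) = exp(1.605 * 0.205387) = exp(0.329646) = 1.39048
SDI = 799 * 1.39048 = 1110.99 ≈ 1111

1111


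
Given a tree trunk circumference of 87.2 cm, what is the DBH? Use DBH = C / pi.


DBH = C / pi = 87.2 / 3.141593 = 27.7566 ≈ 27.76 cm

27.76 cm


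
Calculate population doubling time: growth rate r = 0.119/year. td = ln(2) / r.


td = ln(2) / 0.119 = 0.693147 / 0.119 = 5.82476 ≈ 5.8 years

5.8 years


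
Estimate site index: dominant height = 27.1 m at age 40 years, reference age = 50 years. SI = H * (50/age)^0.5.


50/40 = 1.25000
(1.25000)^0.5 = 1.11803
SI = 27.1 * 1.11803 = 30.2986 ≈ 30.3 m

30.3 m


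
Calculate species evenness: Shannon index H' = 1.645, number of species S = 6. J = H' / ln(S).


ln(6) = 1.79176
J = H' / ln(S) = 1.645 / 1.79176 = 0.918092 ≈ 0.9181

0.9181


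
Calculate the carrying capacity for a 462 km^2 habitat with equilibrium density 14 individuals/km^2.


K = 14 * 462 = 6468 individuals

6468 individuals


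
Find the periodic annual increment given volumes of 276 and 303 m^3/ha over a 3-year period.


PAI = (V2 - V1) / period = (303 - 276) / 3 = 27 / 3 = 9.00 m^3/ha/yr

9.00 m^3/ha/yr


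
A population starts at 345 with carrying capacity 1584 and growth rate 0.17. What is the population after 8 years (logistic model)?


(K - N0)/N0 = (1584 - 345)/345 = 1239/345 = 3.59130
r*t = 0.17 * 8 = 1.36; exp(-1.36) = 0.256661
3.59130 * 0.256661 = 0.921747
1 + 0.921747 = 1.92175
N = 1584 / 1.92175 = 824.249 ≈ 824

824


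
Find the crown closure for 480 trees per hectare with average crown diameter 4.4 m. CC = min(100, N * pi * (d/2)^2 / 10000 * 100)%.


(d/2)^2 = (4.4/2)^2 = 2.2^2 = 4.84
Crown area = 3.141593 * 4.84 = 15.2053 m^2
N * area / 10000 * 100 = 480 * 15.2053 / 10000 * 100 = 72.9854
CC = min(100, 72.9854) = 72.9854 ≈ 73.0%

73.0%


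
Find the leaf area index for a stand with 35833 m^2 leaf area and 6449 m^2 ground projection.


LAI = 35833 / 6449 = 5.5564 ≈ 5.56

5.56


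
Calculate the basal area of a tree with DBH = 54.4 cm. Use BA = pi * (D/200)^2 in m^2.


D/200 = 54.4/200 = 0.272 m
(D/200)^2 = 0.272^2 = 0.073984
BA = 3.141593 * 0.073984 = 0.232428 ≈ 0.2324 m^2

0.2324 m^2


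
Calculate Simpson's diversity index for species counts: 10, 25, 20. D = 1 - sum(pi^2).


Total N = 10 + 25 + 20 = 55
Per-species terms:
  p = 10/55 = 0.181818; p^2 = 0.181818^2 = 0.033058
  p = 25/55 = 0.454545; p^2 = 0.454545^2 = 0.206611
  p = 20/55 = 0.363636; p^2 = 0.363636^2 = 0.132231
sum(p^2) = 0.033058 + 0.206611 + 0.132231 = 0.371900
D = 1 - 0.371900 = 0.628100 ≈ 0.6281

0.6281


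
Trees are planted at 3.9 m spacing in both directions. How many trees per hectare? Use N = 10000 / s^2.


N = 10000 / 3.9^2 = 10000 / 15.21 = 657.462 ≈ 657 trees/ha

657 trees/ha


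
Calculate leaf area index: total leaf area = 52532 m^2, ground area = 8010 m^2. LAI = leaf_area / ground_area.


LAI = 52532 / 8010 = 6.5583 ≈ 6.56

6.56


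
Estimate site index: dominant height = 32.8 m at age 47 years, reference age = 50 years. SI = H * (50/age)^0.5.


50/47 = 1.06383
(1.06383)^0.5 = 1.03142
SI = 32.8 * 1.03142 = 33.8306 ≈ 33.8 m

33.8 m


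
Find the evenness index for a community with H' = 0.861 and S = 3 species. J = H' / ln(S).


ln(3) = 1.09861
J = H' / ln(S) = 0.861 / 1.09861 = 0.783718 ≈ 0.7837

0.7837


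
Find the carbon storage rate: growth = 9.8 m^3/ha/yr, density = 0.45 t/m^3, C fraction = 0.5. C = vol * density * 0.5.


C = 9.8 * 0.45 * 0.5 = 2.205 ≈ 2.21 t C/ha/yr

2.21 t C/ha/yr


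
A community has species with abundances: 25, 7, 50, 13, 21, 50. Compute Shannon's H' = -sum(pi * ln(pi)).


Total N = 25 + 7 + 50 + 13 + 21 + 50 = 166
Per-species terms:
  p = 25/166 = 0.150602; ln(p) = -1.893115; p*ln(p) = 0.150602 * (-1.893115) = -0.285107
  p = 7/166 = 0.042169; ln(p) = -3.166070; p*ln(p) = 0.042169 * (-3.166070) = -0.133510
  p = 50/166 = 0.301205; ln(p) = -1.199964; p*ln(p) = 0.301205 * (-1.199964) = -0.361435
  p = 13/166 = 0.078313; ln(p) = -2.547042; p*ln(p) = 0.078313 * (-2.547042) = -0.199467
  p = 21/166 = 0.126506; ln(p) = -2.067466; p*ln(p) = 0.126506 * (-2.067466) = -0.261547
  p = 50/166 = 0.301205; ln(p) = -1.199964; p*ln(p) = 0.301205 * (-1.199964) = -0.361435
sum(p*ln(p)) = (-0.285107) + (-0.133510) + (-0.361435) + (-0.199467) + (-0.261547) + (-0.361435) = -1.602501
H' = -(-1.602501) = 1.602501 ≈ 1.6025

1.6025


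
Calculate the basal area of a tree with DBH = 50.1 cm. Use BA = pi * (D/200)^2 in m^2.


D/200 = 50.1/200 = 0.2505 m
(D/200)^2 = 0.2505^2 = 0.06275025
BA = 3.141593 * 0.06275025 = 0.197136 ≈ 0.1971 m^2

0.1971 m^2


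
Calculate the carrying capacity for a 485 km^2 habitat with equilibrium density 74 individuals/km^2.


K = 74 * 485 = 35890 individuals

35890 individuals


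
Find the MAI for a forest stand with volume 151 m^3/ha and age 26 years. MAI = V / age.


MAI = 151 / 26 = 5.8077 ≈ 5.81 m^3/ha/yr

5.81 m^3/ha/yr


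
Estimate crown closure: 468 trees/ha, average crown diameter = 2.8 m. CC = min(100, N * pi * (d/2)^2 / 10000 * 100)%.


(d/2)^2 = (2.8/2)^2 = 1.4^2 = 1.96
Crown area = 3.141593 * 1.96 = 6.15752 m^2
N * area / 10000 * 100 = 468 * 6.15752 / 10000 * 100 = 28.8172
CC = min(100, 28.8172) = 28.8172 ≈ 28.8%

28.8%


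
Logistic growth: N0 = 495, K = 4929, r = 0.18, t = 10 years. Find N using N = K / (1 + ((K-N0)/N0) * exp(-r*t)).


(K - N0)/N0 = (4929 - 495)/495 = 4434/495 = 8.95758
r*t = 0.18 * 10 = 1.8; exp(-1.8) = 0.165299
8.95758 * 0.165299 = 1.48068
1 + 1.48068 = 2.48068
N = 4929 / 2.48068 = 1986.96 ≈ 1987

1987


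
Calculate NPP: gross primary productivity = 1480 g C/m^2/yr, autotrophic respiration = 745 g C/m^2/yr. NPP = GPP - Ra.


NPP = GPP - Ra = 1480 - 745 = 735 g C/m^2/yr

735 g C/m^2/yr


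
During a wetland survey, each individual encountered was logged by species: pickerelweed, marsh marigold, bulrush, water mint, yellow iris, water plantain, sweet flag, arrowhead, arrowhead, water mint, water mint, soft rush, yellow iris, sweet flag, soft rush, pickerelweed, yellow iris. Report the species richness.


Total individuals logged = 17
Distinct species (count of individuals): pickerelweed (2), marsh marigold (1), bulrush (1), water mint (3), yellow iris (3), water plantain (1), sweet flag (2), arrowhead (2), soft rush (2)
Species richness = number of distinct species = 9

9


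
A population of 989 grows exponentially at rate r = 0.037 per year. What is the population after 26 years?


r*t = 0.037 * 26 = 0.962
exp(0.962) = 2.61693
N = 989 * 2.61693 = 2588.14 ≈ 2588

2588


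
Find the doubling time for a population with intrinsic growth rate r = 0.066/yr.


td = ln(2) / 0.066 = 0.693147 / 0.066 = 10.5022 ≈ 10.5 years

10.5 years


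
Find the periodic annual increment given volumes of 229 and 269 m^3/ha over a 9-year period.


PAI = (V2 - V1) / period = (269 - 229) / 9 = 40 / 9 = 4.4444 ≈ 4.44 m^3/ha/yr

4.44 m^3/ha/yr


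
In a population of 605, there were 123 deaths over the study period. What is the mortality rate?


Mortality rate = 123 / 605 = 0.203306 ≈ 0.2033

0.2033


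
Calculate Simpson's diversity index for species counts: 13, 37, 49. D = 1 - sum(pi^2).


Total N = 13 + 37 + 49 = 99
Per-species terms:
  p = 13/99 = 0.131313; p^2 = 0.131313^2 = 0.017243
  p = 37/99 = 0.373737; p^2 = 0.373737^2 = 0.139679
  p = 49/99 = 0.494949; p^2 = 0.494949^2 = 0.244975
sum(p^2) = 0.017243 + 0.139679 + 0.244975 = 0.401897
D = 1 - 0.401897 = 0.598103 ≈ 0.5981

0.5981


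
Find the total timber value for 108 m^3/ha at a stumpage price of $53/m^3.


Value = 108 * 53 = $5724/ha

$5724/ha


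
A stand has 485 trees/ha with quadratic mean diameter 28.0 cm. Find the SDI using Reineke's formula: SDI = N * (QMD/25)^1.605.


QMD/25 = 28.0/25 = 1.12
(1.12)^1.605 = exp(1.605 * ln(1.12)) = exp(1.605 * 0.113329) = exp(0.181893) = 1.19949
SDI = 485 * 1.19949 = 581.753 ≈ 582

582


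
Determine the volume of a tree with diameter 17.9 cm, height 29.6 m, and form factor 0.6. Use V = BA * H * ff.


(D/200)^2 = (17.9/200)^2 = 0.0895^2 = 0.00801025
BA = 3.141593 * 0.00801025 = 0.0251649 m^2
V = 0.0251649 * 29.6 * 0.6 = 0.446929 ≈ 0.447 m^3

0.447 m^3


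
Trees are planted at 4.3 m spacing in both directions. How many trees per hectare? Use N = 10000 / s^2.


N = 10000 / 4.3^2 = 10000 / 18.49 = 540.833 ≈ 541 trees/ha

541 trees/ha


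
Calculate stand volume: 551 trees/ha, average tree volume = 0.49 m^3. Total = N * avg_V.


V_stand = 551 * 0.49 = 269.99 ≈ 270.0 m^3/ha

270.0 m^3/ha


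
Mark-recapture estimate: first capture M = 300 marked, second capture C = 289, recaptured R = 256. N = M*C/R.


N = M * C / R = 300 * 289 / 256 = 86700 / 256 = 338.67 ≈ 339

339 individuals


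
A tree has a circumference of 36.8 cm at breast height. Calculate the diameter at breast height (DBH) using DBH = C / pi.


DBH = C / pi = 36.8 / 3.141593 = 11.7138 ≈ 11.71 cm

11.71 cm


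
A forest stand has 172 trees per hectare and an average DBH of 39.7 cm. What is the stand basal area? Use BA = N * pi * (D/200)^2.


(D/200)^2 = (39.7/200)^2 = 0.1985^2 = 0.03940225
Individual BA = 3.141593 * 0.03940225 = 0.123786 m^2
Stand BA = 172 * 0.123786 = 21.2912 ≈ 21.29 m^2/ha

21.29 m^2/ha


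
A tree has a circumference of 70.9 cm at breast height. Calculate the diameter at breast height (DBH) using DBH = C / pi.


DBH = C / pi = 70.9 / 3.141593 = 22.5682 ≈ 22.57 cm

22.57 cm


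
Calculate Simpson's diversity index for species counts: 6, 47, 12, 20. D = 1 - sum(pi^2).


Total N = 6 + 47 + 12 + 20 = 85
Per-species terms:
  p = 6/85 = 0.070588; p^2 = 0.070588^2 = 0.004983
  p = 47/85 = 0.552941; p^2 = 0.552941^2 = 0.305744
  p = 12/85 = 0.141176; p^2 = 0.141176^2 = 0.019931
  p = 20/85 = 0.235294; p^2 = 0.235294^2 = 0.055363
sum(p^2) = 0.004983 + 0.305744 + 0.019931 + 0.055363 = 0.386021
D = 1 - 0.386021 = 0.613979 ≈ 0.6140

0.6140


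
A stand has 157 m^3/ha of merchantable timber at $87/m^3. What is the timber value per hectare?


Value = 157 * 87 = $13659/ha

$13659/ha


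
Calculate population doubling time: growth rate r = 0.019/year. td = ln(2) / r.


td = ln(2) / 0.019 = 0.693147 / 0.019 = 36.4814 ≈ 36.5 years

36.5 years


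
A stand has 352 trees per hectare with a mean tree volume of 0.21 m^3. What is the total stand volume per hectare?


V_stand = 352 * 0.21 = 73.92 ≈ 73.9 m^3/ha

73.9 m^3/ha


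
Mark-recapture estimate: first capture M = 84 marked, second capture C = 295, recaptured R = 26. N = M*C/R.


N = M * C / R = 84 * 295 / 26 = 24780 / 26 = 953.08 ≈ 953

953 individuals


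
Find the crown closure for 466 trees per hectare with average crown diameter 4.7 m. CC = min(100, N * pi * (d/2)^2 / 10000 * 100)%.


(d/2)^2 = (4.7/2)^2 = 2.35^2 = 5.5225
Crown area = 3.141593 * 5.5225 = 17.3494 m^2
N * area / 10000 * 100 = 466 * 17.3494 / 10000 * 100 = 80.8482
CC = min(100, 80.8482) = 80.8482 ≈ 80.8%

80.8%


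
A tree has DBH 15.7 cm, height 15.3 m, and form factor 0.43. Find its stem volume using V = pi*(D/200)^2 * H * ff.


(D/200)^2 = (15.7/200)^2 = 0.0785^2 = 0.00616225
BA = 3.141593 * 0.00616225 = 0.0193593 m^2
V = 0.0193593 * 15.3 * 0.43 = 0.127365 ≈ 0.127 m^3

0.127 m^3


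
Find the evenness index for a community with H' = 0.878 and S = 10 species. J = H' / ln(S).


ln(10) = 2.30259
J = H' / ln(S) = 0.878 / 2.30259 = 0.381310 ≈ 0.3813

0.3813


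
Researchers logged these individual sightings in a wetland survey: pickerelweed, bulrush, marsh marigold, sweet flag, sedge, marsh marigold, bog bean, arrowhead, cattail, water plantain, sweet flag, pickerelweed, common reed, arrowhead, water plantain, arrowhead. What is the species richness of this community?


Total individuals logged = 16
Distinct species (count of individuals): pickerelweed (2), bulrush (1), marsh marigold (2), sweet flag (2), sedge (1), bog bean (1), arrowhead (3), cattail (1), water plantain (2), common reed (1)
Species richness = number of distinct species = 10

10


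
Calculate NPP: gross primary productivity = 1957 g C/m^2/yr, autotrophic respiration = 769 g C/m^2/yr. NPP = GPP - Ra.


NPP = GPP - Ra = 1957 - 769 = 1188 g C/m^2/yr

1188 g C/m^2/yr


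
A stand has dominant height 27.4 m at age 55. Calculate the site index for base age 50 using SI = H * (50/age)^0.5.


50/55 = 0.909091
(0.909091)^0.5 = 0.953463
SI = 27.4 * 0.953463 = 26.1249 ≈ 26.1 m

26.1 m


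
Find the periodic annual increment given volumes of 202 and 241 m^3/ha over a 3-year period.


PAI = (V2 - V1) / period = (241 - 202) / 3 = 39 / 3 = 13.00 m^3/ha/yr

13.00 m^3/ha/yr


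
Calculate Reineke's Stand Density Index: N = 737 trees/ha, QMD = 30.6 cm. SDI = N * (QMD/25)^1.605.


QMD/25 = 30.6/25 = 1.224
(1.224)^1.605 = exp(1.605 * ln(1.224)) = exp(1.605 * 0.202124) = exp(0.324409) = 1.38321
SDI = 737 * 1.38321 = 1019.43 ≈ 1019

1019


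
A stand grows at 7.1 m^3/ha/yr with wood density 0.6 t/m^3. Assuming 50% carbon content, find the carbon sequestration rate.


C = 7.1 * 0.6 * 0.5 = 2.13 t C/ha/yr

2.13 t C/ha/yr


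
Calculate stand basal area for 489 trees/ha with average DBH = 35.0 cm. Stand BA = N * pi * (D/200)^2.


(D/200)^2 = (35.0/200)^2 = 0.175^2 = 0.030625
Individual BA = 3.141593 * 0.030625 = 0.0962113 m^2
Stand BA = 489 * 0.0962113 = 47.0473 ≈ 47.05 m^2/ha

47.05 m^2/ha


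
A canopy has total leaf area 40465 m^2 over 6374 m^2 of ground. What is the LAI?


LAI = 40465 / 6374 = 6.3484 ≈ 6.35

6.35


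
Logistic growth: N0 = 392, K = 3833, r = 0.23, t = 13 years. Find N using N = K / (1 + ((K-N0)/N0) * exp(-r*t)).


(K - N0)/N0 = (3833 - 392)/392 = 3441/392 = 8.77806
r*t = 0.23 * 13 = 2.99; exp(-2.99) = 0.0502874
8.77806 * 0.0502874 = 0.441426
1 + 0.441426 = 1.44143
N = 3833 / 1.44143 = 2659.16 ≈ 2659

2659


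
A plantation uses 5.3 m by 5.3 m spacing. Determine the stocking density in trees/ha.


N = 10000 / 5.3^2 = 10000 / 28.09 = 355.999 ≈ 356 trees/ha

356 trees/ha


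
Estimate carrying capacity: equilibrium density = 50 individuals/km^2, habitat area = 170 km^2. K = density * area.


K = 50 * 170 = 8500 individuals

8500 individuals


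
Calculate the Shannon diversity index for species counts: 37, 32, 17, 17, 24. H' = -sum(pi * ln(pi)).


Total N = 37 + 32 + 17 + 17 + 24 = 127
Per-species terms:
  p = 37/127 = 0.291339; ln(p) = -1.233268; p*ln(p) = 0.291339 * (-1.233268) = -0.359299
  p = 32/127 = 0.251969; ln(p) = -1.378449; p*ln(p) = 0.251969 * (-1.378449) = -0.347326
  p = 17/127 = 0.133858; ln(p) = -2.010976; p*ln(p) = 0.133858 * (-2.010976) = -0.269185
  p = 17/127 = 0.133858; ln(p) = -2.010976; p*ln(p) = 0.133858 * (-2.010976) = -0.269185
  p = 24/127 = 0.188976; ln(p) = -1.666135; p*ln(p) = 0.188976 * (-1.666135) = -0.314860
sum(p*ln(p)) = (-0.359299) + (-0.347326) + (-0.269185) + (-0.269185) + (-0.314860) = -1.559855
H' = -(-1.559855) = 1.559855 ≈ 1.5599

1.5599


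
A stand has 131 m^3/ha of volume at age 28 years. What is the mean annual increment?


MAI = 131 / 28 = 4.6786 ≈ 4.68 m^3/ha/yr

4.68 m^3/ha/yr


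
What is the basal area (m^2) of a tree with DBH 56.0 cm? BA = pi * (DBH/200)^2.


D/200 = 56.0/200 = 0.28 m
(D/200)^2 = 0.28^2 = 0.0784
BA = 3.141593 * 0.0784 = 0.246301 ≈ 0.2463 m^2

0.2463 m^2


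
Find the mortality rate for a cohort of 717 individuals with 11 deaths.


Mortality rate = 11 / 717 = 0.015342 ≈ 0.0153

0.0153


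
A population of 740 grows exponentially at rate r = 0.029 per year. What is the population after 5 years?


r*t = 0.029 * 5 = 0.145
exp(0.145) = 1.15604
N = 740 * 1.15604 = 855.470 ≈ 855

855


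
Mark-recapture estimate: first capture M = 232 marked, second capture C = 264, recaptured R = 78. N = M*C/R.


N = M * C / R = 232 * 264 / 78 = 61248 / 78 = 785.23 ≈ 785

785 individuals


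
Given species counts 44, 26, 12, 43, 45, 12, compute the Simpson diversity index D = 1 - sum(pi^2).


Total N = 44 + 26 + 12 + 43 + 45 + 12 = 182
Per-species terms:
  p = 44/182 = 0.241758; p^2 = 0.241758^2 = 0.058447
  p = 26/182 = 0.142857; p^2 = 0.142857^2 = 0.020408
  p = 12/182 = 0.065934; p^2 = 0.065934^2 = 0.004347
  p = 43/182 = 0.236264; p^2 = 0.236264^2 = 0.055821
  p = 45/182 = 0.247253; p^2 = 0.247253^2 = 0.061134
  p = 12/182 = 0.065934; p^2 = 0.065934^2 = 0.004347
sum(p^2) = 0.058447 + 0.020408 + 0.004347 + 0.055821 + 0.061134 + 0.004347 = 0.204504
D = 1 - 0.204504 = 0.795496 ≈ 0.7955

0.7955


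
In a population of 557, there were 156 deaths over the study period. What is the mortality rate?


Mortality rate = 156 / 557 = 0.280072 ≈ 0.2801

0.2801


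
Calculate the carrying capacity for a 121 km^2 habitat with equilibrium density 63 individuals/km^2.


K = 63 * 121 = 7623 individuals

7623 individuals


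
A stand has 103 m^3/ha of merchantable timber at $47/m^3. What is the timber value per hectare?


Value = 103 * 47 = $4841/ha

$4841/ha
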